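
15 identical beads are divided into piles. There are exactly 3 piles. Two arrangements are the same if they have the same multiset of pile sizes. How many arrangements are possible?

They are:
13,1,1
12,2,1
11,3,1
11,2,2
10,4,1
10,3,2
9,5,1
9,4,2
9,3,3
8,6,1
8,5,2
8,4,3
7,7,1
7,6,2
7,5,3
7,4,4
6,6,3
6,5,4
5,5,5
Counting gives 19.

19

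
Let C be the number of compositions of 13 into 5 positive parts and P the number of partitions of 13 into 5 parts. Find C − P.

477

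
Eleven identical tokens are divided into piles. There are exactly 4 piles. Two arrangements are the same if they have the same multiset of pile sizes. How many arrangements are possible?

They are:
8, 1, 1, 1
7, 2, 1, 1
6, 3, 1, 1
6, 2, 2, 1
5, 4, 1, 1
5, 3, 2, 1
5, 2, 2, 2
4, 4, 2, 1
4, 3, 3, 1
4, 3, 2, 2
3, 3, 3, 2
Counting gives 11.

11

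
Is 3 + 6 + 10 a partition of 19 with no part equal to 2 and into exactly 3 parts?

Yes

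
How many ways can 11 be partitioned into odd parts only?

They are:
11
9,1,1
7,3,1
7,1,1,1,1
5,5,1
5,3,3
5,3,1,1,1
5,1,1,1,1,1,1
3,3,3,1,1
3,3,1,1,1,1,1
3,1,1,1,1,1,1,1,1
1,1,1,1,1,1,1,1,1,1,1
Counting gives 12.

12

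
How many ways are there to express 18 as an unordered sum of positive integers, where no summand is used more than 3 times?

208

Direct enumeration gives 208 partitions.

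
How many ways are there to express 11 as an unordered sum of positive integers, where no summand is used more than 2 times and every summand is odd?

5

Enumerating:
11
9+1+1
7+3+1
5+5+1
5+3+3
That's 5 in total.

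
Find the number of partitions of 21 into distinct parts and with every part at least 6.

Enumerating:
21
15,6
14,7
13,8
12,9
11,10
8,7,6

7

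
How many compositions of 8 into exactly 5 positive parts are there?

Equivalently, choose which 4 of the 7 gaps become plus signs: C(7,4) = 35.

35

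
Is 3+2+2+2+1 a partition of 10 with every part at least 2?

No

The parts sum to 10, and the condition 'every summand is at least 2' is violated.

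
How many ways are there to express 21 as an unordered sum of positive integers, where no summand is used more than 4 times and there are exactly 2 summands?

10

The partitions of 21 that satisfy the conditions:
1+20
2+19
3+18
4+17
5+16
6+15
7+14
8+13
9+12
10+11
Counting gives 10.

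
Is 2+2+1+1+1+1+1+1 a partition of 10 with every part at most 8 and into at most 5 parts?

No

The parts sum to 10, and the condition 'there are at most 5 summands' is violated.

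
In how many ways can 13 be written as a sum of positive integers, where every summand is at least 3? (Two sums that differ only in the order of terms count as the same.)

The partitions of 13 that satisfy the conditions:
13
3,10
4,9
5,8
6,7
3,3,7
3,4,6
3,5,5
4,4,5
3,3,3,4
That's 10 in total.

10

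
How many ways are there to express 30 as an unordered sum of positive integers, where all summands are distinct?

Direct enumeration gives 296 partitions.

296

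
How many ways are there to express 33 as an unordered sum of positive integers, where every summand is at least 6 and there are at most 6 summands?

60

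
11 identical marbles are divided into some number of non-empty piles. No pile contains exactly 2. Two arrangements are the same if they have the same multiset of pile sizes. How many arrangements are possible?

26

A partial list (first 12 by largest part):
11
10,1
9,1,1
8,3
8,1,1,1
7,4
7,3,1
7,1,1,1,1
6,5
6,4,1
6,3,1,1
6,1,1,1,1,1
…and 14 more, for 26 total.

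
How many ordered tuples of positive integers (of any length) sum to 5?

16

Each of the 4 gaps between 5 units is either a break or not: 2^4 = 16.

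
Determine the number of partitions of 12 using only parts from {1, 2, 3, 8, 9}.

26

A partial list (first 12 by largest part):
9,3
9,2,1
9,1,1,1
8,3,1
8,2,2
8,2,1,1
8,1,1,1,1
3,3,3,3
3,3,3,2,1
3,3,3,1,1,1
3,3,2,2,2
3,3,2,2,1,1
…and 14 more, for 26 total.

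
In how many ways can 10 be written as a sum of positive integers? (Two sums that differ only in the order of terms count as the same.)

42

There are too many to list fully; the first 12 (by largest part) are:
10
9, 1
8, 2
8, 1, 1
7, 3
7, 2, 1
7, 1, 1, 1
6, 4
6, 3, 1
6, 2, 2
6, 2, 1, 1
6, 1, 1, 1, 1
…and 30 more, for 42 total.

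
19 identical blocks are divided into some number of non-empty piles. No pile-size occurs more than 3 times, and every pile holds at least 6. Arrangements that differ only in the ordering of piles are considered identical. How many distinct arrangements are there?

6

They are:
19
13 + 6
12 + 7
11 + 8
10 + 9
7 + 6 + 6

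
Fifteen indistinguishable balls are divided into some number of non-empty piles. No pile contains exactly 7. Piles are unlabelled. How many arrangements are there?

154

Counting exhaustively, 154 partitions satisfy the conditions.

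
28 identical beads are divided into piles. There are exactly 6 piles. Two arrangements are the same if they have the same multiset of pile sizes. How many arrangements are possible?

391

Direct enumeration gives 391 partitions.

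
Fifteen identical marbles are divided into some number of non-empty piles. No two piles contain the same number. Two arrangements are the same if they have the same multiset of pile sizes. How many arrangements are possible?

27

There are too many to list fully; the first 12 (by largest part) are:
15
1+14
2+13
3+12
1+2+12
4+11
1+3+11
5+10
1+4+10
2+3+10
6+9
1+5+9
…and 15 more, for 27 total.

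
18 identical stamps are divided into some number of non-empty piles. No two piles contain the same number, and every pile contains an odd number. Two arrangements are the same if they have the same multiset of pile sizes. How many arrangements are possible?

5

Enumerating:
17,1
15,3
13,5
11,7
9,5,3,1
That's 5 in total.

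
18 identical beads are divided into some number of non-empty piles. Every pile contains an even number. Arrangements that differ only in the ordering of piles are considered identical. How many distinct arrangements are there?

There are too many to list fully; the first 12 (by largest part) are:
18
16 + 2
14 + 4
14 + 2 + 2
12 + 6
12 + 4 + 2
12 + 2 + 2 + 2
10 + 8
10 + 6 + 2
10 + 4 + 4
10 + 4 + 2 + 2
10 + 2 + 2 + 2 + 2
…and 18 more, for 30 total.

30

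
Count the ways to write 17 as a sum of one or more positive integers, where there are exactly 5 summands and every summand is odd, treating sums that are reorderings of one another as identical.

Listing the qualifying partitions of 17:
13+1+1+1+1
11+3+1+1+1
9+5+1+1+1
9+3+3+1+1
7+7+1+1+1
7+5+3+1+1
7+3+3+3+1
5+5+5+1+1
5+5+3+3+1
5+3+3+3+3
Counting gives 10.

10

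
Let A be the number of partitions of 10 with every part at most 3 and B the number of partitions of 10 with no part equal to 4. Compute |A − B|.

17

Partitions of 10 with every part at most 3: 14.
Partitions of 10 with no part equal to 4: 31.
|14 − 31| = 17.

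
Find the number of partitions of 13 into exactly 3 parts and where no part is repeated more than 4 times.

14

The partitions of 13 that satisfy the conditions:
1+1+11
1+2+10
1+3+9
2+2+9
1+4+8
2+3+8
1+5+7
2+4+7
3+3+7
1+6+6
2+5+6
3+4+6
3+5+5
4+4+5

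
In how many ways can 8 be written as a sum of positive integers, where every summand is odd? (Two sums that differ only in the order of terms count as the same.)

The partitions of 8 that satisfy the conditions:
7,1
5,3
5,1,1,1
3,3,1,1
3,1,1,1,1,1
1,1,1,1,1,1,1,1
Counting gives 6.

6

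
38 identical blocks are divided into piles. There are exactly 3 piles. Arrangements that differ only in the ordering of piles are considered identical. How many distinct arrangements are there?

Systematic enumeration (by largest part, then next-largest, …) yields 120.

120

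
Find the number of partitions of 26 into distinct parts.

Systematic enumeration (by largest part, then next-largest, …) yields 165.

165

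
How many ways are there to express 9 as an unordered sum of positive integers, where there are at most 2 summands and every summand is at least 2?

4

The partitions of 9 that satisfy the conditions:
9
2, 7
3, 6
4, 5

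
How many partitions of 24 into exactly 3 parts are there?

There are too many to list fully; the first 12 (by largest part) are:
22,1,1
21,2,1
20,3,1
20,2,2
19,4,1
19,3,2
18,5,1
18,4,2
18,3,3
17,6,1
17,5,2
17,4,3
…and 36 more, for 48 total.

48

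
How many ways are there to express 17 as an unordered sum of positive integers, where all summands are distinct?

38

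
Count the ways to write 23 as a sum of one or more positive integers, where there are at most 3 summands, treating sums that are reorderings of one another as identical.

56

There are too many to list fully; the first 12 (by largest part) are:
23
1+22
2+21
1+1+21
3+20
1+2+20
4+19
1+3+19
2+2+19
5+18
1+4+18
2+3+18
…and 44 more, for 56 total.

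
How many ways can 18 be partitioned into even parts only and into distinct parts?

Enumerating:
18
16,2
14,4
12,6
12,4,2
10,8
10,6,2
8,6,4

8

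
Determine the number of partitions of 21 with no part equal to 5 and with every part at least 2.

There are 110 such partitions.

110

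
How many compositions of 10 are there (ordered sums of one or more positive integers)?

512

Each of the 9 gaps between 10 units is either a break or not: 2^9 = 512.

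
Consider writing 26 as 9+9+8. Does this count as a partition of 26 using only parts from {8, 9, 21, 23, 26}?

Yes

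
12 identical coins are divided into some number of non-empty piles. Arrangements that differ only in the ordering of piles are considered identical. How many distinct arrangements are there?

There are 77 such partitions.

77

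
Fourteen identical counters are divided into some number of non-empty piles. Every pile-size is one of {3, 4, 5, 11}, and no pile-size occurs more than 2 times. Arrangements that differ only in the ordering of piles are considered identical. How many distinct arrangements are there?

Listing the qualifying partitions of 14:
11 + 3
5 + 5 + 4
4 + 4 + 3 + 3
That's 3 in total.

3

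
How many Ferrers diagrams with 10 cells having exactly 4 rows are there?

9

Listing the qualifying partitions of 10:
7 + 1 + 1 + 1
6 + 2 + 1 + 1
5 + 3 + 1 + 1
5 + 2 + 2 + 1
4 + 4 + 1 + 1
4 + 3 + 2 + 1
4 + 2 + 2 + 2
3 + 3 + 3 + 1
3 + 3 + 2 + 2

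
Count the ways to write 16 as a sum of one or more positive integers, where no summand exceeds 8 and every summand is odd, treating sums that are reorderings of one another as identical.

Enumerating:
7 + 7 + 1 + 1
7 + 5 + 3 + 1
7 + 5 + 1 + 1 + 1 + 1
7 + 3 + 3 + 3
7 + 3 + 3 + 1 + 1 + 1
7 + 3 + 1 + 1 + 1 + 1 + 1 + 1
7 + 1 + 1 + 1 + 1 + 1 + 1 + 1 + 1 + 1
5 + 5 + 5 + 1
5 + 5 + 3 + 3
5 + 5 + 3 + 1 + 1 + 1
5 + 5 + 1 + 1 + 1 + 1 + 1 + 1
5 + 3 + 3 + 3 + 1 + 1
5 + 3 + 3 + 1 + 1 + 1 + 1 + 1
5 + 3 + 1 + 1 + 1 + 1 + 1 + 1 + 1 + 1
5 + 1 + 1 + 1 + 1 + 1 + 1 + 1 + 1 + 1 + 1 + 1
3 + 3 + 3 + 3 + 3 + 1
3 + 3 + 3 + 3 + 1 + 1 + 1 + 1
3 + 3 + 3 + 1 + 1 + 1 + 1 + 1 + 1 + 1
3 + 3 + 1 + 1 + 1 + 1 + 1 + 1 + 1 + 1 + 1 + 1
3 + 1 + 1 + 1 + 1 + 1 + 1 + 1 + 1 + 1 + 1 + 1 + 1 + 1
1 + 1 + 1 + 1 + 1 + 1 + 1 + 1 + 1 + 1 + 1 + 1 + 1 + 1 + 1 + 1

21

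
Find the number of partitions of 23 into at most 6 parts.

454

Enumerating by decreasing first part gives 454 partitions in all.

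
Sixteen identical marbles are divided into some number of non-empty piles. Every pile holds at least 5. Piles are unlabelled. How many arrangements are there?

The partitions of 16 that satisfy the conditions:
16
11+5
10+6
9+7
8+8
6+5+5
Counting gives 6.

6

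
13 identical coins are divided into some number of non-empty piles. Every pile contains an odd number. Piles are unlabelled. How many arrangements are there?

18

Enumerating:
13
1+1+11
1+3+9
1+1+1+1+9
1+5+7
3+3+7
1+1+1+3+7
1+1+1+1+1+1+7
3+5+5
1+1+1+5+5
1+1+3+3+5
1+1+1+1+1+3+5
1+1+1+1+1+1+1+1+5
1+3+3+3+3
1+1+1+1+3+3+3
1+1+1+1+1+1+1+3+3
1+1+1+1+1+1+1+1+1+1+3
1+1+1+1+1+1+1+1+1+1+1+1+1
That's 18 in total.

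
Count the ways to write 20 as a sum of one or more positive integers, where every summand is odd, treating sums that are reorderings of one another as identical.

A partial list (first 12 by largest part):
19+1
17+3
17+1+1+1
15+5
15+3+1+1
15+1+1+1+1+1
13+7
13+5+1+1
13+3+3+1
13+3+1+1+1+1
13+1+1+1+1+1+1+1
11+9
…and 52 more, for 64 total.

64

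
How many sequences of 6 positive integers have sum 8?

By stars and bars with positive parts, the count is C(7,5) = 21.

21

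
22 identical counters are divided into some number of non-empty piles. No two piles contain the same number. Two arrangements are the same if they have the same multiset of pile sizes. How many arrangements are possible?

89

Enumerating by decreasing first part gives 89 partitions in all.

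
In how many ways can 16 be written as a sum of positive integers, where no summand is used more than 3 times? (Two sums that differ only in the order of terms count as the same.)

132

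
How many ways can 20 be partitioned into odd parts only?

64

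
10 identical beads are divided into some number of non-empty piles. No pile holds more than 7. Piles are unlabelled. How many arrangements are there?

A partial list (first 12 by largest part):
7, 3
7, 2, 1
7, 1, 1, 1
6, 4
6, 3, 1
6, 2, 2
6, 2, 1, 1
6, 1, 1, 1, 1
5, 5
5, 4, 1
5, 3, 2
5, 3, 1, 1
…and 26 more, for 38 total.

38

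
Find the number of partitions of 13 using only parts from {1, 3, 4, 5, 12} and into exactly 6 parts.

2

The partitions of 13 that satisfy the conditions:
1+1+1+1+4+5
1+1+1+3+3+4
Counting gives 2.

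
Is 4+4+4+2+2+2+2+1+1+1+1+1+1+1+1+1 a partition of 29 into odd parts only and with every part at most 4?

The parts sum to 29, and the condition 'every summand is odd' is violated.

No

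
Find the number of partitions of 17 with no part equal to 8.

267

Systematic enumeration (by largest part, then next-largest, …) yields 267.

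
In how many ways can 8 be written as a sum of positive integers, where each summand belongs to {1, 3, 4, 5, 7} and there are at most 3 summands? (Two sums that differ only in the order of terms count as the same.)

Enumerating:
7,1
5,3
4,4
4,3,1
That's 4 in total.

4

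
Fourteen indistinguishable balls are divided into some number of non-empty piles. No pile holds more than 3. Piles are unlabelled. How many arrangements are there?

24

The partitions of 14 that satisfy the conditions:
3+3+3+3+2
3+3+3+3+1+1
3+3+3+2+2+1
3+3+3+2+1+1+1
3+3+3+1+1+1+1+1
3+3+2+2+2+2
3+3+2+2+2+1+1
3+3+2+2+1+1+1+1
3+3+2+1+1+1+1+1+1
3+3+1+1+1+1+1+1+1+1
3+2+2+2+2+2+1
3+2+2+2+2+1+1+1
3+2+2+2+1+1+1+1+1
3+2+2+1+1+1+1+1+1+1
3+2+1+1+1+1+1+1+1+1+1
3+1+1+1+1+1+1+1+1+1+1+1
2+2+2+2+2+2+2
2+2+2+2+2+2+1+1
2+2+2+2+2+1+1+1+1
2+2+2+2+1+1+1+1+1+1
2+2+2+1+1+1+1+1+1+1+1
2+2+1+1+1+1+1+1+1+1+1+1
2+1+1+1+1+1+1+1+1+1+1+1+1
1+1+1+1+1+1+1+1+1+1+1+1+1+1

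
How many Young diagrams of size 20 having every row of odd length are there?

64

There are too many to list fully; the first 12 (by largest part) are:
19+1
17+3
17+1+1+1
15+5
15+3+1+1
15+1+1+1+1+1
13+7
13+5+1+1
13+3+3+1
13+3+1+1+1+1
13+1+1+1+1+1+1+1
11+9
…and 52 more, for 64 total.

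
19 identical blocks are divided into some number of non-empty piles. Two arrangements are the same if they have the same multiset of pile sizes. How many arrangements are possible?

A full systematic count gives 490.

490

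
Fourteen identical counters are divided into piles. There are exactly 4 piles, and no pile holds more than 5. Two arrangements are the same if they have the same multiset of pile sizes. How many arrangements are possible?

7

Enumerating:
5, 5, 3, 1
5, 5, 2, 2
5, 4, 4, 1
5, 4, 3, 2
5, 3, 3, 3
4, 4, 4, 2
4, 4, 3, 3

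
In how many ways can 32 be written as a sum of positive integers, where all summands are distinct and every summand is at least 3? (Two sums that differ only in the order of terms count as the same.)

118

A full systematic count gives 118.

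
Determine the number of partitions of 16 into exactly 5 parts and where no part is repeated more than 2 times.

Enumerating:
10,2,2,1,1
9,3,2,1,1
8,4,2,1,1
8,3,3,1,1
8,3,2,2,1
7,5,2,1,1
7,4,3,1,1
7,4,2,2,1
7,3,3,2,1
6,6,2,1,1
6,5,3,1,1
6,5,2,2,1
6,4,4,1,1
6,4,3,2,1
6,3,3,2,2
5,5,4,1,1
5,5,3,2,1
5,4,4,2,1
5,4,3,3,1
5,4,3,2,2
4,4,3,3,2

21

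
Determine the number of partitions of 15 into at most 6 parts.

110

Enumerating by decreasing first part gives 110 partitions in all.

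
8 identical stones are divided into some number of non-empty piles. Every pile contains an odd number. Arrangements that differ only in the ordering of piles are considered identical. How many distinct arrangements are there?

6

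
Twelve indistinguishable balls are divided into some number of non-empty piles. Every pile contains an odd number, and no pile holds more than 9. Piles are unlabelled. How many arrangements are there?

The partitions of 12 that satisfy the conditions:
9, 3
9, 1, 1, 1
7, 5
7, 3, 1, 1
7, 1, 1, 1, 1, 1
5, 5, 1, 1
5, 3, 3, 1
5, 3, 1, 1, 1, 1
5, 1, 1, 1, 1, 1, 1, 1
3, 3, 3, 3
3, 3, 3, 1, 1, 1
3, 3, 1, 1, 1, 1, 1, 1
3, 1, 1, 1, 1, 1, 1, 1, 1, 1
1, 1, 1, 1, 1, 1, 1, 1, 1, 1, 1, 1
Counting gives 14.

14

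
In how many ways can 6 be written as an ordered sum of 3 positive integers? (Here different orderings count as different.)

A composition of 6 into 3 positive parts is chosen by placing 2 dividers among the 5 gaps between 6 units: C(5,2) = 10.

10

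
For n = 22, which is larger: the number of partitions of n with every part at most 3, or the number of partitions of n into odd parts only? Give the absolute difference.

Partitions of 22 with every part at most 3: 52.
Partitions of 22 into odd parts only: 89.
|52 − 89| = 37.

37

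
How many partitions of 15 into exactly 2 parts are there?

Enumerating:
14 + 1
13 + 2
12 + 3
11 + 4
10 + 5
9 + 6
8 + 7
That's 7 in total.

7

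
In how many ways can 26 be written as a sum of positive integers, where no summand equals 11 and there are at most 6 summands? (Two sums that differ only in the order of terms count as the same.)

Systematic enumeration (by largest part, then next-largest, …) yields 625.

625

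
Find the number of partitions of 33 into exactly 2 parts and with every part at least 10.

7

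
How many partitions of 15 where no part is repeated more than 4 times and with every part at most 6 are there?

68

A partial list (first 12 by largest part):
3, 6, 6
1, 2, 6, 6
1, 1, 1, 6, 6
4, 5, 6
1, 3, 5, 6
2, 2, 5, 6
1, 1, 2, 5, 6
1, 1, 1, 1, 5, 6
1, 4, 4, 6
2, 3, 4, 6
1, 1, 3, 4, 6
1, 2, 2, 4, 6
…and 56 more, for 68 total.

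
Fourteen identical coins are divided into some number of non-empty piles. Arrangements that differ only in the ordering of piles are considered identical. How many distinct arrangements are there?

Systematic enumeration (by largest part, then next-largest, …) yields 135.

135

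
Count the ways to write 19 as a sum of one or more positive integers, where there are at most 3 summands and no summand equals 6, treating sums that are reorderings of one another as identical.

33

A partial list (first 12 by largest part):
19
18,1
17,2
17,1,1
16,3
16,2,1
15,4
15,3,1
15,2,2
14,5
14,4,1
14,3,2
…and 21 more, for 33 total.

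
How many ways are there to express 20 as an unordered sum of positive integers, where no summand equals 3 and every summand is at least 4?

They are:
20
16,4
15,5
14,6
13,7
12,8
12,4,4
11,9
11,5,4
10,10
10,6,4
10,5,5
9,7,4
9,6,5
8,8,4
8,7,5
8,6,6
8,4,4,4
7,7,6
7,5,4,4
6,6,4,4
6,5,5,4
5,5,5,5
4,4,4,4,4

24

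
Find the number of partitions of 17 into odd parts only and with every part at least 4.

2

Enumerating:
17
5, 5, 7
Counting gives 2.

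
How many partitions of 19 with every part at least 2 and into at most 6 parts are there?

Systematic enumeration (by largest part, then next-largest, …) yields 94.

94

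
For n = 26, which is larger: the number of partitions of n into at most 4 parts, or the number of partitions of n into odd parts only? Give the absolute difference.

41

Partitions of 26 into at most 4 parts: 206.
Partitions of 26 into odd parts only: 165.
|206 − 165| = 41.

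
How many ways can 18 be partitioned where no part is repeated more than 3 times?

208

A full systematic count gives 208.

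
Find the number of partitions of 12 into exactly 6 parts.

11

They are:
7+1+1+1+1+1
6+2+1+1+1+1
5+3+1+1+1+1
5+2+2+1+1+1
4+4+1+1+1+1
4+3+2+1+1+1
4+2+2+2+1+1
3+3+3+1+1+1
3+3+2+2+1+1
3+2+2+2+2+1
2+2+2+2+2+2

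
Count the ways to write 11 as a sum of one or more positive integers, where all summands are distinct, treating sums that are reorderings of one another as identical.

They are:
11
10 + 1
9 + 2
8 + 3
8 + 2 + 1
7 + 4
7 + 3 + 1
6 + 5
6 + 4 + 1
6 + 3 + 2
5 + 4 + 2
5 + 3 + 2 + 1
Counting gives 12.

12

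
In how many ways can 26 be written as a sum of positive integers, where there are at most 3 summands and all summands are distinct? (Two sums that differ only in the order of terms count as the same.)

A partial list (first 12 by largest part):
26
1, 25
2, 24
3, 23
1, 2, 23
4, 22
1, 3, 22
5, 21
1, 4, 21
2, 3, 21
6, 20
1, 5, 20
…and 45 more, for 57 total.

57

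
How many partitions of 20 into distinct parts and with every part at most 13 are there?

There are too many to list fully; the first 12 (by largest part) are:
7+13
1+6+13
2+5+13
3+4+13
1+2+4+13
8+12
1+7+12
2+6+12
3+5+12
1+2+5+12
1+3+4+12
9+11
…and 38 more, for 50 total.

50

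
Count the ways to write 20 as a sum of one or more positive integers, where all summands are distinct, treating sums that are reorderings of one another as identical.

A partial list (first 12 by largest part):
20
1+19
2+18
3+17
1+2+17
4+16
1+3+16
5+15
1+4+15
2+3+15
6+14
1+5+14
…and 52 more, for 64 total.

64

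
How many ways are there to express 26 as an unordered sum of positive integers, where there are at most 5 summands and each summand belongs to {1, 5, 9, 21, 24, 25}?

3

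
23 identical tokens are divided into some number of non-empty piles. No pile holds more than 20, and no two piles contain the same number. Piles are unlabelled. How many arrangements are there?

Direct enumeration gives 101 partitions.

101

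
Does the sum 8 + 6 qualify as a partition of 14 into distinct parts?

Yes

The parts sum to 14, and the condition 'all summands are distinct' holds.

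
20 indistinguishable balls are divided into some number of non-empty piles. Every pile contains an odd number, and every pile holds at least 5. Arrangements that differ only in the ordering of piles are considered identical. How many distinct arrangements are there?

4

The partitions of 20 that satisfy the conditions:
5,15
7,13
9,11
5,5,5,5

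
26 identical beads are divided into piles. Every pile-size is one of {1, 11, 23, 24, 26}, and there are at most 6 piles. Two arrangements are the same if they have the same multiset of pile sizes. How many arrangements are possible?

They are:
26
24,1,1
23,1,1,1
11,11,1,1,1,1
That's 4 in total.

4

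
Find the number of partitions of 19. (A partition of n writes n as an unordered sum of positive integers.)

There are 490 such partitions.

490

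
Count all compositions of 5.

Each of the 4 gaps between 5 units is either a break or not: 2^4 = 16.

16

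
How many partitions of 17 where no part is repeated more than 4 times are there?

205

Systematic enumeration (by largest part, then next-largest, …) yields 205.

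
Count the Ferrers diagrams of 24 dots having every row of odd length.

122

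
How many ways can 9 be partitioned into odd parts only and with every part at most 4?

4

Listing the qualifying partitions of 9:
3+3+3
3+3+1+1+1
3+1+1+1+1+1+1
1+1+1+1+1+1+1+1+1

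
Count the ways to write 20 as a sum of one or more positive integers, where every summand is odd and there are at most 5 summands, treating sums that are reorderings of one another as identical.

20

Listing the qualifying partitions of 20:
19+1
17+3
17+1+1+1
15+5
15+3+1+1
13+7
13+5+1+1
13+3+3+1
11+9
11+7+1+1
11+5+3+1
11+3+3+3
9+9+1+1
9+7+3+1
9+5+5+1
9+5+3+3
7+7+5+1
7+7+3+3
7+5+5+3
5+5+5+5
Counting gives 20.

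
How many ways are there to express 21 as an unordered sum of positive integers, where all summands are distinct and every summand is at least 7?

The partitions of 21 that satisfy the conditions:
21
14+7
13+8
12+9
11+10

5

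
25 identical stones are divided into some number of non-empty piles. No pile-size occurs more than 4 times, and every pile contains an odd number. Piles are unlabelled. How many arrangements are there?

70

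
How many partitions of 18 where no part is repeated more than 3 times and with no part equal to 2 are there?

Enumerating by decreasing first part gives 90 partitions in all.

90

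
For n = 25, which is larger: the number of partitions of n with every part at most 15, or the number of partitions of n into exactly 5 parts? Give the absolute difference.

Partitions of 25 with every part at most 15: 1861.
Partitions of 25 into exactly 5 parts: 192.
|1861 − 192| = 1669.

1669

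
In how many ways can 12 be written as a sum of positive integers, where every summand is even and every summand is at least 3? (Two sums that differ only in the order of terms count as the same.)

4

The partitions of 12 that satisfy the conditions:
12
8, 4
6, 6
4, 4, 4
That's 4 in total.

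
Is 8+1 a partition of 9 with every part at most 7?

No

The parts sum to 9, and the condition 'no summand exceeds 7' is violated.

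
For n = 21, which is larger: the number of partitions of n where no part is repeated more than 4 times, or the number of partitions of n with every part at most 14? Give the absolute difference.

257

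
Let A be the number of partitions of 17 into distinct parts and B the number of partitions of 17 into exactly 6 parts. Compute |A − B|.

Partitions of 17 into distinct parts: 38.
Partitions of 17 into exactly 6 parts: 44.
|38 − 44| = 6.

6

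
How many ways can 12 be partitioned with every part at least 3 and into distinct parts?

5

Listing the qualifying partitions of 12:
12
9 + 3
8 + 4
7 + 5
5 + 4 + 3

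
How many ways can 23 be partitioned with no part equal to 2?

Counting exhaustively, 463 partitions satisfy the conditions.

463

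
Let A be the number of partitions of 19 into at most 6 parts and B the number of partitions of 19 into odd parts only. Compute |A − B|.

Partitions of 19 into at most 6 parts: 235.
Partitions of 19 into odd parts only: 54.
|235 − 54| = 181.

181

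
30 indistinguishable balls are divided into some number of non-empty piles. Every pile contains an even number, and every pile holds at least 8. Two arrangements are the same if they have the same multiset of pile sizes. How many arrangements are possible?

8

Enumerating:
30
8, 22
10, 20
12, 18
14, 16
8, 8, 14
8, 10, 12
10, 10, 10
That's 8 in total.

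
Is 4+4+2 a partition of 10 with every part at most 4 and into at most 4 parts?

The parts sum to 10, and the condition 'no summand exceeds 4' holds; the condition 'there are at most 4 summands' holds.

Yes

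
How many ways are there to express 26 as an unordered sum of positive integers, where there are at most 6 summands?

709

A full systematic count gives 709.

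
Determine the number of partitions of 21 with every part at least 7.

6

They are:
21
14 + 7
13 + 8
12 + 9
11 + 10
7 + 7 + 7
Counting gives 6.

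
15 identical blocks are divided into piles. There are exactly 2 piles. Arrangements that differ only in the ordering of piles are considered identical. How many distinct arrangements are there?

7

Listing the qualifying partitions of 15:
1, 14
2, 13
3, 12
4, 11
5, 10
6, 9
7, 8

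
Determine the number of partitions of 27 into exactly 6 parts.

Counting exhaustively, 331 partitions satisfy the conditions.

331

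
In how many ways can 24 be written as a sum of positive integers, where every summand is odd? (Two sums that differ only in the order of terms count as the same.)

A full systematic count gives 122.

122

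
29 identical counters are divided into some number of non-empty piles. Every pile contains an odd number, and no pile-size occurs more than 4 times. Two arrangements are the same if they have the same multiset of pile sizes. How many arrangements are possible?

118

Systematic enumeration (by largest part, then next-largest, …) yields 118.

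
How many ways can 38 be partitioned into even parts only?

490

Direct enumeration gives 490 partitions.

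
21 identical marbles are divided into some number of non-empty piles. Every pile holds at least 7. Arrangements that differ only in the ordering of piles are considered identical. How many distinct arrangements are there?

6

Listing the qualifying partitions of 21:
21
14, 7
13, 8
12, 9
11, 10
7, 7, 7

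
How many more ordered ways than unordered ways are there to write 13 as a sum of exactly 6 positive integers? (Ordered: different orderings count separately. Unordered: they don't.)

Compositions: C(12,5) = 792.
Unordered (partitions into 6 parts): 14.
Difference: 792 − 14 = 778.

778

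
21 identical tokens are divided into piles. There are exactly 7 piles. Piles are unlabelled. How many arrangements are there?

105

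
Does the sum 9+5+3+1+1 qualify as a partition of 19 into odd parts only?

The parts sum to 19, and the condition 'every summand is odd' holds.

Yes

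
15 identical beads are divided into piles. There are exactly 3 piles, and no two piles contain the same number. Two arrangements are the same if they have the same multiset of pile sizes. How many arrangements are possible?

The partitions of 15 that satisfy the conditions:
12,2,1
11,3,1
10,4,1
10,3,2
9,5,1
9,4,2
8,6,1
8,5,2
8,4,3
7,6,2
7,5,3
6,5,4
Counting gives 12.

12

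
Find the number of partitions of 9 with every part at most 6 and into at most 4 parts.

14

Enumerating:
6+3
6+2+1
6+1+1+1
5+4
5+3+1
5+2+2
5+2+1+1
4+4+1
4+3+2
4+3+1+1
4+2+2+1
3+3+3
3+3+2+1
3+2+2+2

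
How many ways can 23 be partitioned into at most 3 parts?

56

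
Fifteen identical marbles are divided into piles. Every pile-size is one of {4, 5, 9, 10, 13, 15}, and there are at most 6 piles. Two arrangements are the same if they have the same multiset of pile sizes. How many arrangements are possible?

Listing the qualifying partitions of 15:
15
5, 10
5, 5, 5
Counting gives 3.

3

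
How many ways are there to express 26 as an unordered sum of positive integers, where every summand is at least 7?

Listing the qualifying partitions of 26:
26
19+7
18+8
17+9
16+10
15+11
14+12
13+13
12+7+7
11+8+7
10+9+7
10+8+8
9+9+8
That's 13 in total.

13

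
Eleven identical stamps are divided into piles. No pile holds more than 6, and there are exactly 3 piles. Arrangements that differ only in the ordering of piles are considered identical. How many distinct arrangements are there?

The partitions of 11 that satisfy the conditions:
6,4,1
6,3,2
5,5,1
5,4,2
5,3,3
4,4,3

6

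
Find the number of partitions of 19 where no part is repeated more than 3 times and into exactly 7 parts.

There are too many to list fully; the first 12 (by largest part) are:
10 + 2 + 2 + 2 + 1 + 1 + 1
9 + 3 + 2 + 2 + 1 + 1 + 1
8 + 4 + 2 + 2 + 1 + 1 + 1
8 + 3 + 3 + 2 + 1 + 1 + 1
8 + 3 + 2 + 2 + 2 + 1 + 1
7 + 5 + 2 + 2 + 1 + 1 + 1
7 + 4 + 3 + 2 + 1 + 1 + 1
7 + 4 + 2 + 2 + 2 + 1 + 1
7 + 3 + 3 + 3 + 1 + 1 + 1
7 + 3 + 3 + 2 + 2 + 1 + 1
6 + 6 + 2 + 2 + 1 + 1 + 1
6 + 5 + 3 + 2 + 1 + 1 + 1
…and 19 more, for 31 total.

31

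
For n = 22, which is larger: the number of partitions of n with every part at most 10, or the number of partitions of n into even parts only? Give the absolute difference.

751

Partitions of 22 with every part at most 10: 807.
Partitions of 22 into even parts only: 56.
|807 − 56| = 751.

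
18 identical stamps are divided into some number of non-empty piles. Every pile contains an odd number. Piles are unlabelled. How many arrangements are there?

46

A partial list (first 12 by largest part):
17 + 1
15 + 3
15 + 1 + 1 + 1
13 + 5
13 + 3 + 1 + 1
13 + 1 + 1 + 1 + 1 + 1
11 + 7
11 + 5 + 1 + 1
11 + 3 + 3 + 1
11 + 3 + 1 + 1 + 1 + 1
11 + 1 + 1 + 1 + 1 + 1 + 1 + 1
9 + 9
…and 34 more, for 46 total.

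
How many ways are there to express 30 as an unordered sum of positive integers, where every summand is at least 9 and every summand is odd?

4

The partitions of 30 that satisfy the conditions:
9+21
11+19
13+17
15+15
That's 4 in total.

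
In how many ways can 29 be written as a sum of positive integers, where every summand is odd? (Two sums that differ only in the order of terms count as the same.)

A full systematic count gives 256.

256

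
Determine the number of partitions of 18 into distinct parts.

There are too many to list fully; the first 12 (by largest part) are:
18
17 + 1
16 + 2
15 + 3
15 + 2 + 1
14 + 4
14 + 3 + 1
13 + 5
13 + 4 + 1
13 + 3 + 2
12 + 6
12 + 5 + 1
…and 34 more, for 46 total.

46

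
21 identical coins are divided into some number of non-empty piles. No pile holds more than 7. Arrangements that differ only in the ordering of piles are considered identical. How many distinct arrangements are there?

436

A full systematic count gives 436.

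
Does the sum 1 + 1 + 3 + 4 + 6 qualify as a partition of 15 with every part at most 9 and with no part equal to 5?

The parts sum to 15, and the condition 'no summand exceeds 9' holds; the condition 'no summand equals 5' holds.

Yes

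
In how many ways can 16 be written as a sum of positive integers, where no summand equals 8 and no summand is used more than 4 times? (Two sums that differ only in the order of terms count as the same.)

There are 145 such partitions.

145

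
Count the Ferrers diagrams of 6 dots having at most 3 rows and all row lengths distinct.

4

The partitions of 6 that satisfy the conditions:
6
5+1
4+2
3+2+1
Counting gives 4.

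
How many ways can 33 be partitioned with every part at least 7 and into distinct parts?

23

Listing the qualifying partitions of 33:
33
26 + 7
25 + 8
24 + 9
23 + 10
22 + 11
21 + 12
20 + 13
19 + 14
18 + 15
18 + 8 + 7
17 + 16
17 + 9 + 7
16 + 10 + 7
16 + 9 + 8
15 + 11 + 7
15 + 10 + 8
14 + 12 + 7
14 + 11 + 8
14 + 10 + 9
13 + 12 + 8
13 + 11 + 9
12 + 11 + 10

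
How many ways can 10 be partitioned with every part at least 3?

5

Listing the qualifying partitions of 10:
10
7+3
6+4
5+5
4+3+3
Counting gives 5.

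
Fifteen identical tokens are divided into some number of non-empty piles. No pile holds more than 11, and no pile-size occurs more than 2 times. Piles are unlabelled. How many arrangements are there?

64

There are too many to list fully; the first 12 (by largest part) are:
11, 4
11, 3, 1
11, 2, 2
11, 2, 1, 1
10, 5
10, 4, 1
10, 3, 2
10, 3, 1, 1
10, 2, 2, 1
9, 6
9, 5, 1
9, 4, 2
…and 52 more, for 64 total.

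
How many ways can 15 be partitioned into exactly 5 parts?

30

There are too many to list fully; the first 12 (by largest part) are:
11,1,1,1,1
10,2,1,1,1
9,3,1,1,1
9,2,2,1,1
8,4,1,1,1
8,3,2,1,1
8,2,2,2,1
7,5,1,1,1
7,4,2,1,1
7,3,3,1,1
7,3,2,2,1
7,2,2,2,2
…and 18 more, for 30 total.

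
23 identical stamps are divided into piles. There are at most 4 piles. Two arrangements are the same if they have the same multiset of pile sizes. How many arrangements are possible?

Direct enumeration gives 150 partitions.

150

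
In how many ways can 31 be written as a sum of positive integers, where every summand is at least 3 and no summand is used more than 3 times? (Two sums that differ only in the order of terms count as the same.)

327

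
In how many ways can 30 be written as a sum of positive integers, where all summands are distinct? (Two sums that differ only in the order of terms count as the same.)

296

Enumerating by decreasing first part gives 296 partitions in all.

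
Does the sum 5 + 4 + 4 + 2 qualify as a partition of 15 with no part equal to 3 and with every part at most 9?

Yes

The parts sum to 15, and the condition 'no summand equals 3' holds; the condition 'no summand exceeds 9' holds.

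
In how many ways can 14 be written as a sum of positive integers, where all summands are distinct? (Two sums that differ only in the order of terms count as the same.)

22

Enumerating:
14
13+1
12+2
11+3
11+2+1
10+4
10+3+1
9+5
9+4+1
9+3+2
8+6
8+5+1
8+4+2
8+3+2+1
7+6+1
7+5+2
7+4+3
7+4+2+1
6+5+3
6+5+2+1
6+4+3+1
5+4+3+2
Counting gives 22.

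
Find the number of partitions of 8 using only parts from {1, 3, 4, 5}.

8

The partitions of 8 that satisfy the conditions:
5+3
5+1+1+1
4+4
4+3+1
4+1+1+1+1
3+3+1+1
3+1+1+1+1+1
1+1+1+1+1+1+1+1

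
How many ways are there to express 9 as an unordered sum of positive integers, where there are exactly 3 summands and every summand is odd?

3

The partitions of 9 that satisfy the conditions:
1+1+7
1+3+5
3+3+3
Counting gives 3.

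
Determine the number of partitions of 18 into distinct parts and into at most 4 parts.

43

A partial list (first 12 by largest part):
18
1,17
2,16
3,15
1,2,15
4,14
1,3,14
5,13
1,4,13
2,3,13
6,12
1,5,12
…and 31 more, for 43 total.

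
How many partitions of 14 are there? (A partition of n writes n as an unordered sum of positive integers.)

135

Counting exhaustively, 135 partitions satisfy the conditions.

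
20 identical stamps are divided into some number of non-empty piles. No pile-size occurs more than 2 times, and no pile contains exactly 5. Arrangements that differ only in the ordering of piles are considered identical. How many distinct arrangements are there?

136

Counting exhaustively, 136 partitions satisfy the conditions.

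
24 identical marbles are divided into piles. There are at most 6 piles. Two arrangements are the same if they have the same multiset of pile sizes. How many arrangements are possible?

Enumerating by decreasing first part gives 532 partitions in all.

532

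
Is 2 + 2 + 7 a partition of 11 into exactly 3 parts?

The parts sum to 11, and the condition 'there are exactly 3 summands' holds.

Yes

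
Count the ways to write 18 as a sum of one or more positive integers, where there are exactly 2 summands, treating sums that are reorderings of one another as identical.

9

Enumerating:
17 + 1
16 + 2
15 + 3
14 + 4
13 + 5
12 + 6
11 + 7
10 + 8
9 + 9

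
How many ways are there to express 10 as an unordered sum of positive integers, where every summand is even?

Listing the qualifying partitions of 10:
10
8 + 2
6 + 4
6 + 2 + 2
4 + 4 + 2
4 + 2 + 2 + 2
2 + 2 + 2 + 2 + 2

7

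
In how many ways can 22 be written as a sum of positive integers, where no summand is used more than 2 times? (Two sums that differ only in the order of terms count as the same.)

A full systematic count gives 297.

297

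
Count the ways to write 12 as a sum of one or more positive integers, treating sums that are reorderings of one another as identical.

77

There are 77 such partitions.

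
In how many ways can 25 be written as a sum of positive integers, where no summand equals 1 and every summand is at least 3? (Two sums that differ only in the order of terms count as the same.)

There are 130 such partitions.

130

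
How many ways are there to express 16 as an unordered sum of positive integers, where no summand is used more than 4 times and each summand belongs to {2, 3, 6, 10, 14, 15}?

7

Listing the qualifying partitions of 16:
14, 2
10, 6
10, 3, 3
10, 2, 2, 2
6, 6, 2, 2
6, 3, 3, 2, 2
3, 3, 3, 3, 2, 2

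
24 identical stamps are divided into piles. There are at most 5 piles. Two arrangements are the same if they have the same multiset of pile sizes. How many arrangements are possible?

There are 333 such partitions.

333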